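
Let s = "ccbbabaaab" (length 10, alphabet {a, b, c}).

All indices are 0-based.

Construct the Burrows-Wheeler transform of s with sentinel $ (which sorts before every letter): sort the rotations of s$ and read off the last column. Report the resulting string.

bbaabaabcc$

rank  rotation     last
    0  $ccbbabaaab  b
    1  aaab$ccbbab  b
    2  aab$ccbbaba  a
    3  ab$ccbbabaa  a
    4  abaaab$ccbb  b
    5  b$ccbbabaaa  a
    6  baaab$ccbba  a
    7  babaaab$ccb  b
    8  bbabaaab$cc  c
    9  cbbabaaab$c  c
   10  ccbbabaaab$  $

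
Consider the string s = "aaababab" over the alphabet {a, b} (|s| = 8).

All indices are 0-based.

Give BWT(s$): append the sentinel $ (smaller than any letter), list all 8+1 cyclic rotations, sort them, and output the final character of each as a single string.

rank  rotation   last
    0  $aaababab  b
    1  aaababab$  $
    2  aababab$a  a
    3  ab$aaabab  b
    4  abab$aaab  b
    5  ababab$aa  a
    6  b$aaababa  a
    7  bab$aaaba  a
    8  babab$aaa  a

b$abbaaaa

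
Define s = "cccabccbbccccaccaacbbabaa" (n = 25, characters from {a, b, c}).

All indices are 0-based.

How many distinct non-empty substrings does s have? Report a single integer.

281

sorted suffixes:
  #0 SA[0]=24  'a'
  #1 SA[1]=23  'aa'
  #2 SA[2]=16  'aacbbabaa'
  #3 SA[3]=21  'abaa'
  #4 SA[4]=3  'abccbbccccaccaacbbabaa'
  #5 SA[5]=17  'acbbabaa'
  #6 SA[6]=13  'accaacbbabaa'
  #7 SA[7]=22  'baa'
  #8 SA[8]=20  'babaa'
  #9 SA[9]=19  'bbabaa'
  #10 SA[10]=7  'bbccccaccaacbbabaa'
  #11 SA[11]=4  'bccbbccccaccaacbbabaa'
  #12 SA[12]=8  'bccccaccaacbbabaa'
  #13 SA[13]=15  'caacbbabaa'
  #14 SA[14]=2  'cabccbbccccaccaacbbabaa'
  #15 SA[15]=12  'caccaacbbabaa'
  #16 SA[16]=18  'cbbabaa'
  #17 SA[17]=6  'cbbccccaccaacbbabaa'
  #18 SA[18]=14  'ccaacbbabaa'
  #19 SA[19]=1  'ccabccbbccccaccaacbbabaa'
  #20 SA[20]=11  'ccaccaacbbabaa'
  #21 SA[21]=5  'ccbbccccaccaacbbabaa'
  #22 SA[22]=0  'cccabccbbccccaccaacbbabaa'
  #23 SA[23]=10  'cccaccaacbbabaa'
  #24 SA[24]=9  'ccccaccaacbbabaa'

SA = [24, 23, 16, 21, 3, 17, 13, 22, 20, 19, 7, 4, 8, 15, 2, 12, 18, 6, 14, 1, 11, 5, 0, 10, 9]
[i] adj suffixes → lcp
  [1] 24/23 → 1 ('a')
  [2] 23/16 → 2 ('aa')
  [3] 16/21 → 1 ('a')
  [4] 21/3 → 2 ('ab')
  [5] 3/17 → 1 ('a')
  [6] 17/13 → 2 ('ac')
  [7] 13/22 → 0 ('')
  [8] 22/20 → 2 ('ba')
  [9] 20/19 → 1 ('b')
  [10] 19/7 → 2 ('bb')
  [11] 7/4 → 1 ('b')
  [12] 4/8 → 3 ('bcc')
  [13] 8/15 → 0 ('')
  [14] 15/2 → 2 ('ca')
  [15] 2/12 → 2 ('ca')
  [16] 12/18 → 1 ('c')
  [17] 18/6 → 3 ('cbb')
  [18] 6/14 → 1 ('c')
  [19] 14/1 → 3 ('cca')
  [20] 1/11 → 3 ('cca')
  [21] 11/5 → 2 ('cc')
  [22] 5/0 → 2 ('cc')
  [23] 0/10 → 4 ('ccca')
  [24] 10/9 → 3 ('ccc')

n(n+1)/2 = 25·26/2 = 325
Σ LCP = 0 + 1 + 2 + 1 + 2 + 1 + 2 + 0 + 2 + 1 + 2 + 1 + 3 + 0 + 2 + 2 + 1 + 3 + 1 + 3 + 3 + 2 + 2 + 4 + 3 = 44
distinct = 325 − 44 = 281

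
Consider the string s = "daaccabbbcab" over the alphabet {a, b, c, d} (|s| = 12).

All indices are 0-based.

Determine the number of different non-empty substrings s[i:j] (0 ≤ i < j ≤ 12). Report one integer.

sorted suffixes:
  #0 SA[0]=1  'aaccabbbcab'
  #1 SA[1]=10  'ab'
  #2 SA[2]=5  'abbbcab'
  #3 SA[3]=2  'accabbbcab'
  #4 SA[4]=11  'b'
  #5 SA[5]=6  'bbbcab'
  #6 SA[6]=7  'bbcab'
  #7 SA[7]=8  'bcab'
  #8 SA[8]=9  'cab'
  #9 SA[9]=4  'cabbbcab'
  #10 SA[10]=3  'ccabbbcab'
  #11 SA[11]=0  'daaccabbbcab'

SA = [1, 10, 5, 2, 11, 6, 7, 8, 9, 4, 3, 0]
[i] adj suffixes → lcp
  [1] 1/10 → 1 ('a')
  [2] 10/5 → 2 ('ab')
  [3] 5/2 → 1 ('a')
  [4] 2/11 → 0 ('')
  [5] 11/6 → 1 ('b')
  [6] 6/7 → 2 ('bb')
  [7] 7/8 → 1 ('b')
  [8] 8/9 → 0 ('')
  [9] 9/4 → 3 ('cab')
  [10] 4/3 → 1 ('c')
  [11] 3/0 → 0 ('')

n(n+1)/2 = 12·13/2 = 78
Σ LCP = 0 + 1 + 2 + 1 + 0 + 1 + 2 + 1 + 0 + 3 + 1 + 0 = 12
distinct = 78 − 12 = 66

66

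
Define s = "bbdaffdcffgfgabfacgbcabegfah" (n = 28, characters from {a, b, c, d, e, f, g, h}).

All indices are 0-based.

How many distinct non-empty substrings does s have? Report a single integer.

381

rank→(start, suffix):
  0 → (21, 'abegfah')
  1 → (13, 'abfacgbcabegfah')
  2 → (16, 'acgbcabegfah')
  3 → (3, 'affdcffgfgabfacgbcabegfah')
  4 → (26, 'ah')
  5 → (0, 'bbdaffdcffgfgabfacgbcabegfah')
  6 → (19, 'bcabegfah')
  7 → (1, 'bdaffdcffgfgabfacgbcabegfah')
  8 → (22, 'begfah')
  9 → (14, 'bfacgbcabegfah')
  10 → (20, 'cabegfah')
  11 → (7, 'cffgfgabfacgbcabegfah')
  12 → (17, 'cgbcabegfah')
  13 → (2, 'daffdcffgfgabfacgbcabegfah')
  14 → (6, 'dcffgfgabfacgbcabegfah')
  15 → (23, 'egfah')
  16 → (15, 'facgbcabegfah')
  17 → (25, 'fah')
  18 → (5, 'fdcffgfgabfacgbcabegfah')
  19 → (4, 'ffdcffgfgabfacgbcabegfah')
  20 → (8, 'ffgfgabfacgbcabegfah')
  21 → (11, 'fgabfacgbcabegfah')
  22 → (9, 'fgfgabfacgbcabegfah')
  23 → (12, 'gabfacgbcabegfah')
  24 → (18, 'gbcabegfah')
  25 → (24, 'gfah')
  26 → (10, 'gfgabfacgbcabegfah')
  27 → (27, 'h')

SA = [21, 13, 16, 3, 26, 0, 19, 1, 22, 14, 20, 7, 17, 2, 6, 23, 15, 25, 5, 4, 8, 11, 9, 12, 18, 24, 10, 27]
rank  pair      lcp
   1  s[21:],s[13:]  2  'ab'
   2  s[13:],s[16:]  1  'a'
   3  s[16:],s[3:]  1  'a'
   4  s[3:],s[26:]  1  'a'
   5  s[26:],s[0:]  0  ''
   6  s[0:],s[19:]  1  'b'
   7  s[19:],s[1:]  1  'b'
   8  s[1:],s[22:]  1  'b'
   9  s[22:],s[14:]  1  'b'
  10  s[14:],s[20:]  0  ''
  11  s[20:],s[7:]  1  'c'
  12  s[7:],s[17:]  1  'c'
  13  s[17:],s[2:]  0  ''
  14  s[2:],s[6:]  1  'd'
  15  s[6:],s[23:]  0  ''
  16  s[23:],s[15:]  0  ''
  17  s[15:],s[25:]  2  'fa'
  18  s[25:],s[5:]  1  'f'
  19  s[5:],s[4:]  1  'f'
  20  s[4:],s[8:]  2  'ff'
  21  s[8:],s[11:]  1  'f'
  22  s[11:],s[9:]  2  'fg'
  23  s[9:],s[12:]  0  ''
  24  s[12:],s[18:]  1  'g'
  25  s[18:],s[24:]  1  'g'
  26  s[24:],s[10:]  2  'gf'
  27  s[10:],s[27:]  0  ''

n(n+1)/2 = 28·29/2 = 406
Σ LCP = 0 + 2 + 1 + 1 + 1 + 0 + 1 + 1 + 1 + 1 + 0 + 1 + 1 + 0 + 1 + 0 + 0 + 2 + 1 + 1 + 2 + 1 + 2 + 0 + 1 + 1 + 2 + 0 = 25
distinct = 406 − 25 = 381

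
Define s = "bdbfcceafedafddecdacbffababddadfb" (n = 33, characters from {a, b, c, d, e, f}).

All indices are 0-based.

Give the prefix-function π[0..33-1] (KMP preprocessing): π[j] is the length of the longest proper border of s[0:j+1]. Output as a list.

π[0] = 0
j=1 s[j]='d': π[1]=0 (border '')
j=2 s[j]='b': π[2]=1 (border 'b')
j=3 s[j]='f': k: 1→0; π[3]=0 (border '')
j=4 s[j]='c': π[4]=0 (border '')
j=5 s[j]='c': π[5]=0 (border '')
j=6 s[j]='e': π[6]=0 (border '')
j=7 s[j]='a': π[7]=0 (border '')
j=8 s[j]='f': π[8]=0 (border '')
j=9 s[j]='e': π[9]=0 (border '')
j=10 s[j]='d': π[10]=0 (border '')
j=11 s[j]='a': π[11]=0 (border '')
j=12 s[j]='f': π[12]=0 (border '')
j=13 s[j]='d': π[13]=0 (border '')
j=14 s[j]='d': π[14]=0 (border '')
j=15 s[j]='e': π[15]=0 (border '')
j=16 s[j]='c': π[16]=0 (border '')
j=17 s[j]='d': π[17]=0 (border '')
j=18 s[j]='a': π[18]=0 (border '')
j=19 s[j]='c': π[19]=0 (border '')
j=20 s[j]='b': π[20]=1 (border 'b')
j=21 s[j]='f': k: 1→0; π[21]=0 (border '')
j=22 s[j]='f': π[22]=0 (border '')
j=23 s[j]='a': π[23]=0 (border '')
j=24 s[j]='b': π[24]=1 (border 'b')
j=25 s[j]='a': k: 1→0; π[25]=0 (border '')
j=26 s[j]='b': π[26]=1 (border 'b')
j=27 s[j]='d': π[27]=2 (border 'bd')
j=28 s[j]='d': k: 2→0; π[28]=0 (border '')
j=29 s[j]='a': π[29]=0 (border '')
j=30 s[j]='d': π[30]=0 (border '')
j=31 s[j]='f': π[31]=0 (border '')
j=32 s[j]='b': π[32]=1 (border 'b')

[0, 0, 1, 0, 0, 0, 0, 0, 0, 0, 0, 0, 0, 0, 0, 0, 0, 0, 0, 0, 1, 0, 0, 0, 1, 0, 1, 2, 0, 0, 0, 0, 1]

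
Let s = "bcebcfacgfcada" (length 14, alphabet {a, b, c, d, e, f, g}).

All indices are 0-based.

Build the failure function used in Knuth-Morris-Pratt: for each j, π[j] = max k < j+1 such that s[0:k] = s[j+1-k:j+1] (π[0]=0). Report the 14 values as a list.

π[0] = 0
j=1 s[j]='c': π[1]=0 (border '')
j=2 s[j]='e': π[2]=0 (border '')
j=3 s[j]='b': π[3]=1 (border 'b')
j=4 s[j]='c': π[4]=2 (border 'bc')
j=5 s[j]='f': k: 2→0; π[5]=0 (border '')
j=6 s[j]='a': π[6]=0 (border '')
j=7 s[j]='c': π[7]=0 (border '')
j=8 s[j]='g': π[8]=0 (border '')
j=9 s[j]='f': π[9]=0 (border '')
j=10 s[j]='c': π[10]=0 (border '')
j=11 s[j]='a': π[11]=0 (border '')
j=12 s[j]='d': π[12]=0 (border '')
j=13 s[j]='a': π[13]=0 (border '')

[0, 0, 0, 1, 2, 0, 0, 0, 0, 0, 0, 0, 0, 0]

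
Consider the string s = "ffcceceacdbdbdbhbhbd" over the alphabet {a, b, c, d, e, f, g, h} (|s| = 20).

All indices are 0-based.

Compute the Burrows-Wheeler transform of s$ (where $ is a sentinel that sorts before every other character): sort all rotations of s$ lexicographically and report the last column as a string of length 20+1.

rank  rotation               last
    0  $ffcceceacdbdbdbhbhbd  d
    1  acdbdbdbhbhbd$ffccece  e
    2  bd$ffcceceacdbdbdbhbh  h
    3  bdbdbhbhbd$ffcceceacd  d
    4  bdbhbhbd$ffcceceacdbd  d
    5  bhbd$ffcceceacdbdbdbh  h
    6  bhbhbd$ffcceceacdbdbd  d
    7  cceceacdbdbdbhbhbd$ff  f
    8  cdbdbdbhbhbd$ffccecea  a
    9  ceacdbdbdbhbhbd$ffcce  e
   10  ceceacdbdbdbhbhbd$ffc  c
   11  d$ffcceceacdbdbdbhbhb  b
   12  dbdbdbhbhbd$ffcceceac  c
   13  dbdbhbhbd$ffcceceacdb  b
   14  dbhbhbd$ffcceceacdbdb  b
   15  eacdbdbdbhbhbd$ffccec  c
   16  eceacdbdbdbhbhbd$ffcc  c
   17  fcceceacdbdbdbhbhbd$f  f
   18  ffcceceacdbdbdbhbhbd$  $
   19  hbd$ffcceceacdbdbdbhb  b
   20  hbhbd$ffcceceacdbdbdb  b

dehddhdfaecbcbbccf$bb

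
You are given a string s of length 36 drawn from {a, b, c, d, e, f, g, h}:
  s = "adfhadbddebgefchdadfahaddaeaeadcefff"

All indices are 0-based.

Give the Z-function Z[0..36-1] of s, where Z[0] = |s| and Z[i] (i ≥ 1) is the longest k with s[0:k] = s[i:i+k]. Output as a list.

[36, 0, 0, 0, 2, 0, 0, 0, 0, 0, 0, 0, 0, 0, 0, 0, 0, 3, 0, 0, 1, 0, 2, 0, 0, 1, 0, 1, 0, 2, 0, 0, 0, 0, 0, 0]

Z[0]=36
i=1: outside box; Z[1]=0
i=2: outside box; Z[2]=0
i=3: outside box; Z[3]=0
i=4: outside box; Z[4]=2 scan→box=[4,6)
i=5: min(r-i=1, Z[1]=0)=0; Z[5]=0
i=6: outside box; Z[6]=0
i=7: outside box; Z[7]=0
i=8: outside box; Z[8]=0
i=9: outside box; Z[9]=0
i=10: outside box; Z[10]=0
i=11: outside box; Z[11]=0
i=12: outside box; Z[12]=0
i=13: outside box; Z[13]=0
i=14: outside box; Z[14]=0
i=15: outside box; Z[15]=0
i=16: outside box; Z[16]=0
i=17: outside box; Z[17]=3 scan→box=[17,20)
i=18: min(r-i=2, Z[1]=0)=0; Z[18]=0
i=19: min(r-i=1, Z[2]=0)=0; Z[19]=0
i=20: outside box; Z[20]=1 scan→box=[20,21)
i=21: outside box; Z[21]=0
i=22: outside box; Z[22]=2 scan→box=[22,24)
i=23: min(r-i=1, Z[1]=0)=0; Z[23]=0
i=24: outside box; Z[24]=0
i=25: outside box; Z[25]=1 scan→box=[25,26)
i=26: outside box; Z[26]=0
i=27: outside box; Z[27]=1 scan→box=[27,28)
i=28: outside box; Z[28]=0
i=29: outside box; Z[29]=2 scan→box=[29,31)
i=30: min(r-i=1, Z[1]=0)=0; Z[30]=0
i=31: outside box; Z[31]=0
i=32: outside box; Z[32]=0
i=33: outside box; Z[33]=0
i=34: outside box; Z[34]=0
i=35: outside box; Z[35]=0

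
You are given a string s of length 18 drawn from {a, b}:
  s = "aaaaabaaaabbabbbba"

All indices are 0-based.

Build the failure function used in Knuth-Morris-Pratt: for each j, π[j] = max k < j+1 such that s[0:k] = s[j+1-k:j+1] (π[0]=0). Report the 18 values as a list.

π[0] = 0
j=1 s[j]='a': π[1]=1 (border 'a')
j=2 s[j]='a': π[2]=2 (border 'aa')
j=3 s[j]='a': π[3]=3 (border 'aaa')
j=4 s[j]='a': π[4]=4 (border 'aaaa')
j=5 s[j]='b': k: 4→3→2→1→0; π[5]=0 (border '')
j=6 s[j]='a': π[6]=1 (border 'a')
j=7 s[j]='a': π[7]=2 (border 'aa')
j=8 s[j]='a': π[8]=3 (border 'aaa')
j=9 s[j]='a': π[9]=4 (border 'aaaa')
j=10 s[j]='b': k: 4→3→2→1→0; π[10]=0 (border '')
j=11 s[j]='b': π[11]=0 (border '')
j=12 s[j]='a': π[12]=1 (border 'a')
j=13 s[j]='b': k: 1→0; π[13]=0 (border '')
j=14 s[j]='b': π[14]=0 (border '')
j=15 s[j]='b': π[15]=0 (border '')
j=16 s[j]='b': π[16]=0 (border '')
j=17 s[j]='a': π[17]=1 (border 'a')

[0, 1, 2, 3, 4, 0, 1, 2, 3, 4, 0, 0, 1, 0, 0, 0, 0, 1]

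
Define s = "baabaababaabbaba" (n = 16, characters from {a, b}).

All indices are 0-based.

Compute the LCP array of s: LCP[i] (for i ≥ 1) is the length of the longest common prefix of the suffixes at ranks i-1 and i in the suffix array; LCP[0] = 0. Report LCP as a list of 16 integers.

rank | idx | suffix
   0 |  15 | a
   1 |   1 | aabaababaabbaba
   2 |   4 | aababaabbaba
   3 |   9 | aabbaba
   4 |  13 | aba
   5 |   2 | abaababaabbaba
   6 |   7 | abaabbaba
   7 |   5 | ababaabbaba
   8 |  10 | abbaba
   9 |  14 | ba
  10 |   0 | baabaababaabbaba
  11 |   3 | baababaabbaba
  12 |   8 | baabbaba
  13 |  12 | baba
  14 |   6 | babaabbaba
  15 |  11 | bbaba

SA = [15, 1, 4, 9, 13, 2, 7, 5, 10, 14, 0, 3, 8, 12, 6, 11]
rank  pair      lcp
   1  s[15:],s[1:]  1  'a'
   2  s[1:],s[4:]  4  'aaba'
   3  s[4:],s[9:]  3  'aab'
   4  s[9:],s[13:]  1  'a'
   5  s[13:],s[2:]  3  'aba'
   6  s[2:],s[7:]  5  'abaab'
   7  s[7:],s[5:]  3  'aba'
   8  s[5:],s[10:]  2  'ab'
   9  s[10:],s[14:]  0  ''
  10  s[14:],s[0:]  2  'ba'
  11  s[0:],s[3:]  5  'baaba'
  12  s[3:],s[8:]  4  'baab'
  13  s[8:],s[12:]  2  'ba'
  14  s[12:],s[6:]  4  'baba'
  15  s[6:],s[11:]  1  'b'

[0, 1, 4, 3, 1, 3, 5, 3, 2, 0, 2, 5, 4, 2, 4, 1]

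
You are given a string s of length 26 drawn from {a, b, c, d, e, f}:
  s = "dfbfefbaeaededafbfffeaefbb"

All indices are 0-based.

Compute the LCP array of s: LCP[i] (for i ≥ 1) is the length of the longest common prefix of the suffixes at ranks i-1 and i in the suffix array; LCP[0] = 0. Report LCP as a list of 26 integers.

rank→(start, suffix):
  0 → (7, 'aeaededafbfffeaefbb')
  1 → (9, 'aededafbfffeaefbb')
  2 → (21, 'aefbb')
  3 → (14, 'afbfffeaefbb')
  4 → (25, 'b')
  5 → (6, 'baeaededafbfffeaefbb')
  6 → (24, 'bb')
  7 → (2, 'bfefbaeaededafbfffeaefbb')
  8 → (16, 'bfffeaefbb')
  9 → (13, 'dafbfffeaefbb')
  10 → (11, 'dedafbfffeaefbb')
  11 → (0, 'dfbfefbaeaededafbfffeaefbb')
  12 → (8, 'eaededafbfffeaefbb')
  13 → (20, 'eaefbb')
  14 → (12, 'edafbfffeaefbb')
  15 → (10, 'ededafbfffeaefbb')
  16 → (4, 'efbaeaededafbfffeaefbb')
  17 → (22, 'efbb')
  18 → (5, 'fbaeaededafbfffeaefbb')
  19 → (23, 'fbb')
  20 → (1, 'fbfefbaeaededafbfffeaefbb')
  21 → (15, 'fbfffeaefbb')
  22 → (19, 'feaefbb')
  23 → (3, 'fefbaeaededafbfffeaefbb')
  24 → (18, 'ffeaefbb')
  25 → (17, 'fffeaefbb')

SA = [7, 9, 21, 14, 25, 6, 24, 2, 16, 13, 11, 0, 8, 20, 12, 10, 4, 22, 5, 23, 1, 15, 19, 3, 18, 17]
[i] adj suffixes → lcp
  [1] 7/9 → 2 ('ae')
  [2] 9/21 → 2 ('ae')
  [3] 21/14 → 1 ('a')
  [4] 14/25 → 0 ('')
  [5] 25/6 → 1 ('b')
  [6] 6/24 → 1 ('b')
  [7] 24/2 → 1 ('b')
  [8] 2/16 → 2 ('bf')
  [9] 16/13 → 0 ('')
  [10] 13/11 → 1 ('d')
  [11] 11/0 → 1 ('d')
  [12] 0/8 → 0 ('')
  [13] 8/20 → 3 ('eae')
  [14] 20/12 → 1 ('e')
  [15] 12/10 → 2 ('ed')
  [16] 10/4 → 1 ('e')
  [17] 4/22 → 3 ('efb')
  [18] 22/5 → 0 ('')
  [19] 5/23 → 2 ('fb')
  [20] 23/1 → 2 ('fb')
  [21] 1/15 → 3 ('fbf')
  [22] 15/19 → 1 ('f')
  [23] 19/3 → 2 ('fe')
  [24] 3/18 → 1 ('f')
  [25] 18/17 → 2 ('ff')

[0, 2, 2, 1, 0, 1, 1, 1, 2, 0, 1, 1, 0, 3, 1, 2, 1, 3, 0, 2, 2, 3, 1, 2, 1, 2]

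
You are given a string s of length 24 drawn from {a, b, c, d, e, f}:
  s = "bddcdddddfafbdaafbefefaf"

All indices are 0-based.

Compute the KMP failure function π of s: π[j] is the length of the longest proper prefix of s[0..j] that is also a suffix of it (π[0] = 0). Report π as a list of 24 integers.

π[0] = 0
j=1 s[j]='d': π[1]=0 (border '')
j=2 s[j]='d': π[2]=0 (border '')
j=3 s[j]='c': π[3]=0 (border '')
j=4 s[j]='d': π[4]=0 (border '')
j=5 s[j]='d': π[5]=0 (border '')
j=6 s[j]='d': π[6]=0 (border '')
j=7 s[j]='d': π[7]=0 (border '')
j=8 s[j]='d': π[8]=0 (border '')
j=9 s[j]='f': π[9]=0 (border '')
j=10 s[j]='a': π[10]=0 (border '')
j=11 s[j]='f': π[11]=0 (border '')
j=12 s[j]='b': π[12]=1 (border 'b')
j=13 s[j]='d': π[13]=2 (border 'bd')
j=14 s[j]='a': k: 2→0; π[14]=0 (border '')
j=15 s[j]='a': π[15]=0 (border '')
j=16 s[j]='f': π[16]=0 (border '')
j=17 s[j]='b': π[17]=1 (border 'b')
j=18 s[j]='e': k: 1→0; π[18]=0 (border '')
j=19 s[j]='f': π[19]=0 (border '')
j=20 s[j]='e': π[20]=0 (border '')
j=21 s[j]='f': π[21]=0 (border '')
j=22 s[j]='a': π[22]=0 (border '')
j=23 s[j]='f': π[23]=0 (border '')

[0, 0, 0, 0, 0, 0, 0, 0, 0, 0, 0, 0, 1, 2, 0, 0, 0, 1, 0, 0, 0, 0, 0, 0]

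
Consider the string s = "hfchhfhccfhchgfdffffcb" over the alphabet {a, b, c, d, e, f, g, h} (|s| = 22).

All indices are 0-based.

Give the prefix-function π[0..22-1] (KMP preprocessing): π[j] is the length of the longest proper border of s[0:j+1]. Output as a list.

[0, 0, 0, 1, 1, 2, 1, 0, 0, 0, 1, 0, 1, 0, 0, 0, 0, 0, 0, 0, 0, 0]

π[0] = 0
j=1 s[j]='f': π[1]=0 (border '')
j=2 s[j]='c': π[2]=0 (border '')
j=3 s[j]='h': π[3]=1 (border 'h')
j=4 s[j]='h': k: 1→0; π[4]=1 (border 'h')
j=5 s[j]='f': π[5]=2 (border 'hf')
j=6 s[j]='h': k: 2→0; π[6]=1 (border 'h')
j=7 s[j]='c': k: 1→0; π[7]=0 (border '')
j=8 s[j]='c': π[8]=0 (border '')
j=9 s[j]='f': π[9]=0 (border '')
j=10 s[j]='h': π[10]=1 (border 'h')
j=11 s[j]='c': k: 1→0; π[11]=0 (border '')
j=12 s[j]='h': π[12]=1 (border 'h')
j=13 s[j]='g': k: 1→0; π[13]=0 (border '')
j=14 s[j]='f': π[14]=0 (border '')
j=15 s[j]='d': π[15]=0 (border '')
j=16 s[j]='f': π[16]=0 (border '')
j=17 s[j]='f': π[17]=0 (border '')
j=18 s[j]='f': π[18]=0 (border '')
j=19 s[j]='f': π[19]=0 (border '')
j=20 s[j]='c': π[20]=0 (border '')
j=21 s[j]='b': π[21]=0 (border '')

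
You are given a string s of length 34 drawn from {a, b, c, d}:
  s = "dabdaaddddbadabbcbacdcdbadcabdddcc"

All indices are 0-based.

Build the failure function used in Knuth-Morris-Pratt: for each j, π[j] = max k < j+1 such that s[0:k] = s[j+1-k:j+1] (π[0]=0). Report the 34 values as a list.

[0, 0, 0, 1, 2, 0, 1, 1, 1, 1, 0, 0, 1, 2, 3, 0, 0, 0, 0, 0, 1, 0, 1, 0, 0, 1, 0, 0, 0, 1, 1, 1, 0, 0]

π[0] = 0
j=1 s[j]='a': π[1]=0 (border '')
j=2 s[j]='b': π[2]=0 (border '')
j=3 s[j]='d': π[3]=1 (border 'd')
j=4 s[j]='a': π[4]=2 (border 'da')
j=5 s[j]='a': k: 2→0; π[5]=0 (border '')
j=6 s[j]='d': π[6]=1 (border 'd')
j=7 s[j]='d': k: 1→0; π[7]=1 (border 'd')
j=8 s[j]='d': k: 1→0; π[8]=1 (border 'd')
j=9 s[j]='d': k: 1→0; π[9]=1 (border 'd')
j=10 s[j]='b': k: 1→0; π[10]=0 (border '')
j=11 s[j]='a': π[11]=0 (border '')
j=12 s[j]='d': π[12]=1 (border 'd')
j=13 s[j]='a': π[13]=2 (border 'da')
j=14 s[j]='b': π[14]=3 (border 'dab')
j=15 s[j]='b': k: 3→0; π[15]=0 (border '')
j=16 s[j]='c': π[16]=0 (border '')
j=17 s[j]='b': π[17]=0 (border '')
j=18 s[j]='a': π[18]=0 (border '')
j=19 s[j]='c': π[19]=0 (border '')
j=20 s[j]='d': π[20]=1 (border 'd')
j=21 s[j]='c': k: 1→0; π[21]=0 (border '')
j=22 s[j]='d': π[22]=1 (border 'd')
j=23 s[j]='b': k: 1→0; π[23]=0 (border '')
j=24 s[j]='a': π[24]=0 (border '')
j=25 s[j]='d': π[25]=1 (border 'd')
j=26 s[j]='c': k: 1→0; π[26]=0 (border '')
j=27 s[j]='a': π[27]=0 (border '')
j=28 s[j]='b': π[28]=0 (border '')
j=29 s[j]='d': π[29]=1 (border 'd')
j=30 s[j]='d': k: 1→0; π[30]=1 (border 'd')
j=31 s[j]='d': k: 1→0; π[31]=1 (border 'd')
j=32 s[j]='c': k: 1→0; π[32]=0 (border '')
j=33 s[j]='c': π[33]=0 (border '')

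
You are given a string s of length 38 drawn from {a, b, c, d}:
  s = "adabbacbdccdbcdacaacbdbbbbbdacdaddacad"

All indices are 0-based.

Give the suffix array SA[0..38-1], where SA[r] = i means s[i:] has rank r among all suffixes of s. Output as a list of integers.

rank | idx | suffix
   0 |  17 | aacbdbbbbbdacdaddacad
   1 |   2 | abbacbdccdbcdacaacbdbbbbbdacdaddacad
   2 |  15 | acaacbdbbbbbdacdaddacad
   3 |  34 | acad
   4 |  18 | acbdbbbbbdacdaddacad
   5 |   5 | acbdccdbcdacaacbdbbbbbdacdaddacad
   6 |  28 | acdaddacad
   7 |  36 | ad
   8 |   0 | adabbacbdccdbcdacaacbdbbbbbdacdaddacad
   9 |  31 | addacad
  10 |   4 | bacbdccdbcdacaacbdbbbbbdacdaddacad
  11 |   3 | bbacbdccdbcdacaacbdbbbbbdacdaddacad
  12 |  22 | bbbbbdacdaddacad
  13 |  23 | bbbbdacdaddacad
  14 |  24 | bbbdacdaddacad
  15 |  25 | bbdacdaddacad
  16 |  12 | bcdacaacbdbbbbbdacdaddacad
  17 |  26 | bdacdaddacad
  18 |  20 | bdbbbbbdacdaddacad
  19 |   7 | bdccdbcdacaacbdbbbbbdacdaddacad
  20 |  16 | caacbdbbbbbdacdaddacad
  21 |  35 | cad
  22 |  19 | cbdbbbbbdacdaddacad
  23 |   6 | cbdccdbcdacaacbdbbbbbdacdaddacad
  24 |   9 | ccdbcdacaacbdbbbbbdacdaddacad
  25 |  13 | cdacaacbdbbbbbdacdaddacad
  26 |  29 | cdaddacad
  27 |  10 | cdbcdacaacbdbbbbbdacdaddacad
  28 |  37 | d
  29 |   1 | dabbacbdccdbcdacaacbdbbbbbdacdaddacad
  30 |  14 | dacaacbdbbbbbdacdaddacad
  31 |  33 | dacad
  32 |  27 | dacdaddacad
  33 |  30 | daddacad
  34 |  21 | dbbbbbdacdaddacad
  35 |  11 | dbcdacaacbdbbbbbdacdaddacad
  36 |   8 | dccdbcdacaacbdbbbbbdacdaddacad
  37 |  32 | ddacad

[17, 2, 15, 34, 18, 5, 28, 36, 0, 31, 4, 3, 22, 23, 24, 25, 12, 26, 20, 7, 16, 35, 19, 6, 9, 13, 29, 10, 37, 1, 14, 33, 27, 30, 21, 11, 8, 32]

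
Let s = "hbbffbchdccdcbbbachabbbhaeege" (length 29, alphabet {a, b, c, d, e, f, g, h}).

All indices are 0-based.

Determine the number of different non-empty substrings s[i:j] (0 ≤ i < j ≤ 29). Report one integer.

406

rank→(start, suffix):
  0 → (19, 'abbbhaeege')
  1 → (16, 'achabbbhaeege')
  2 → (24, 'aeege')
  3 → (15, 'bachabbbhaeege')
  4 → (14, 'bbachabbbhaeege')
  5 → (13, 'bbbachabbbhaeege')
  6 → (20, 'bbbhaeege')
  7 → (1, 'bbffbchdccdcbbbachabbbhaeege')
  8 → (21, 'bbhaeege')
  9 → (5, 'bchdccdcbbbachabbbhaeege')
  10 → (2, 'bffbchdccdcbbbachabbbhaeege')
  11 → (22, 'bhaeege')
  12 → (12, 'cbbbachabbbhaeege')
  13 → (9, 'ccdcbbbachabbbhaeege')
  14 → (10, 'cdcbbbachabbbhaeege')
  15 → (17, 'chabbbhaeege')
  16 → (6, 'chdccdcbbbachabbbhaeege')
  17 → (11, 'dcbbbachabbbhaeege')
  18 → (8, 'dccdcbbbachabbbhaeege')
  19 → (28, 'e')
  20 → (25, 'eege')
  21 → (26, 'ege')
  22 → (4, 'fbchdccdcbbbachabbbhaeege')
  23 → (3, 'ffbchdccdcbbbachabbbhaeege')
  24 → (27, 'ge')
  25 → (18, 'habbbhaeege')
  26 → (23, 'haeege')
  27 → (0, 'hbbffbchdccdcbbbachabbbhaeege')
  28 → (7, 'hdccdcbbbachabbbhaeege')

SA = [19, 16, 24, 15, 14, 13, 20, 1, 21, 5, 2, 22, 12, 9, 10, 17, 6, 11, 8, 28, 25, 26, 4, 3, 27, 18, 23, 0, 7]
[i] adj suffixes → lcp
  [1] 19/16 → 1 ('a')
  [2] 16/24 → 1 ('a')
  [3] 24/15 → 0 ('')
  [4] 15/14 → 1 ('b')
  [5] 14/13 → 2 ('bb')
  [6] 13/20 → 3 ('bbb')
  [7] 20/1 → 2 ('bb')
  [8] 1/21 → 2 ('bb')
  [9] 21/5 → 1 ('b')
  [10] 5/2 → 1 ('b')
  [11] 2/22 → 1 ('b')
  [12] 22/12 → 0 ('')
  [13] 12/9 → 1 ('c')
  [14] 9/10 → 1 ('c')
  [15] 10/17 → 1 ('c')
  [16] 17/6 → 2 ('ch')
  [17] 6/11 → 0 ('')
  [18] 11/8 → 2 ('dc')
  [19] 8/28 → 0 ('')
  [20] 28/25 → 1 ('e')
  [21] 25/26 → 1 ('e')
  [22] 26/4 → 0 ('')
  [23] 4/3 → 1 ('f')
  [24] 3/27 → 0 ('')
  [25] 27/18 → 0 ('')
  [26] 18/23 → 2 ('ha')
  [27] 23/0 → 1 ('h')
  [28] 0/7 → 1 ('h')

n(n+1)/2 = 29·30/2 = 435
Σ LCP = 0 + 1 + 1 + 0 + 1 + 2 + 3 + 2 + 2 + 1 + 1 + 1 + 0 + 1 + 1 + 1 + 2 + 0 + 2 + 0 + 1 + 1 + 0 + 1 + 0 + 0 + 2 + 1 + 1 = 29
distinct = 435 − 29 = 406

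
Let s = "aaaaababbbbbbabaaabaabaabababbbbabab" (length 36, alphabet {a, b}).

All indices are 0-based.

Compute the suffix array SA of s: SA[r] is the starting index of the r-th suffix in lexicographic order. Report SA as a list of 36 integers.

[0, 1, 15, 2, 16, 19, 22, 3, 34, 13, 17, 20, 32, 23, 25, 4, 27, 6, 35, 14, 18, 21, 33, 12, 31, 24, 26, 5, 11, 30, 10, 29, 9, 28, 8, 7]

rank | idx | suffix
   0 |   0 | aaaaababbbbbbabaaabaabaabababbbbabab
   1 |   1 | aaaababbbbbbabaaabaabaabababbbbabab
   2 |  15 | aaabaabaabababbbbabab
   3 |   2 | aaababbbbbbabaaabaabaabababbbbabab
   4 |  16 | aabaabaabababbbbabab
   5 |  19 | aabaabababbbbabab
   6 |  22 | aabababbbbabab
   7 |   3 | aababbbbbbabaaabaabaabababbbbabab
   8 |  34 | ab
   9 |  13 | abaaabaabaabababbbbabab
  10 |  17 | abaabaabababbbbabab
  11 |  20 | abaabababbbbabab
  12 |  32 | abab
  13 |  23 | abababbbbabab
  14 |  25 | ababbbbabab
  15 |   4 | ababbbbbbabaaabaabaabababbbbabab
  16 |  27 | abbbbabab
  17 |   6 | abbbbbbabaaabaabaabababbbbabab
  18 |  35 | b
  19 |  14 | baaabaabaabababbbbabab
  20 |  18 | baabaabababbbbabab
  21 |  21 | baabababbbbabab
  22 |  33 | bab
  23 |  12 | babaaabaabaabababbbbabab
  24 |  31 | babab
  25 |  24 | bababbbbabab
  26 |  26 | babbbbabab
  27 |   5 | babbbbbbabaaabaabaabababbbbabab
  28 |  11 | bbabaaabaabaabababbbbabab
  29 |  30 | bbabab
  30 |  10 | bbbabaaabaabaabababbbbabab
  31 |  29 | bbbabab
  32 |   9 | bbbbabaaabaabaabababbbbabab
  33 |  28 | bbbbabab
  34 |   8 | bbbbbabaaabaabaabababbbbabab
  35 |   7 | bbbbbbabaaabaabaabababbbbabab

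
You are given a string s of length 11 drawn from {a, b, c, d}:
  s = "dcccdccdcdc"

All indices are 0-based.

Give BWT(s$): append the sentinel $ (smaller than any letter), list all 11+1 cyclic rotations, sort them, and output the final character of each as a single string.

cddcddccc$cc

rank  rotation      last
    0  $dcccdccdcdc  c
    1  c$dcccdccdcd  d
    2  cccdccdcdc$d  d
    3  ccdccdcdc$dc  c
    4  ccdcdc$dcccd  d
    5  cdc$dcccdccd  d
    6  cdccdcdc$dcc  c
    7  cdcdc$dcccdc  c
    8  dc$dcccdccdc  c
    9  dcccdccdcdc$  $
   10  dccdcdc$dccc  c
   11  dcdc$dcccdcc  c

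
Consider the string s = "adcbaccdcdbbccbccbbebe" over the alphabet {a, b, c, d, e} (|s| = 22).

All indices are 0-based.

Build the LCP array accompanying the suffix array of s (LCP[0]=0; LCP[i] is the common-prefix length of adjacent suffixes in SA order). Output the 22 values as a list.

rank | idx | suffix
   0 |   4 | accdcdbbccbccbbebe
   1 |   0 | adcbaccdcdbbccbccbbebe
   2 |   3 | baccdcdbbccbccbbebe
   3 |  10 | bbccbccbbebe
   4 |  17 | bbebe
   5 |  14 | bccbbebe
   6 |  11 | bccbccbbebe
   7 |  20 | be
   8 |  18 | bebe
   9 |   2 | cbaccdcdbbccbccbbebe
  10 |  16 | cbbebe
  11 |  13 | cbccbbebe
  12 |  15 | ccbbebe
  13 |  12 | ccbccbbebe
  14 |   5 | ccdcdbbccbccbbebe
  15 |   8 | cdbbccbccbbebe
  16 |   6 | cdcdbbccbccbbebe
  17 |   9 | dbbccbccbbebe
  18 |   1 | dcbaccdcdbbccbccbbebe
  19 |   7 | dcdbbccbccbbebe
  20 |  21 | e
  21 |  19 | ebe

SA = [4, 0, 3, 10, 17, 14, 11, 20, 18, 2, 16, 13, 15, 12, 5, 8, 6, 9, 1, 7, 21, 19]
rank  pair      lcp
   1  s[4:],s[0:]  1  'a'
   2  s[0:],s[3:]  0  ''
   3  s[3:],s[10:]  1  'b'
   4  s[10:],s[17:]  2  'bb'
   5  s[17:],s[14:]  1  'b'
   6  s[14:],s[11:]  4  'bccb'
   7  s[11:],s[20:]  1  'b'
   8  s[20:],s[18:]  2  'be'
   9  s[18:],s[2:]  0  ''
  10  s[2:],s[16:]  2  'cb'
  11  s[16:],s[13:]  2  'cb'
  12  s[13:],s[15:]  1  'c'
  13  s[15:],s[12:]  3  'ccb'
  14  s[12:],s[5:]  2  'cc'
  15  s[5:],s[8:]  1  'c'
  16  s[8:],s[6:]  2  'cd'
  17  s[6:],s[9:]  0  ''
  18  s[9:],s[1:]  1  'd'
  19  s[1:],s[7:]  2  'dc'
  20  s[7:],s[21:]  0  ''
  21  s[21:],s[19:]  1  'e'

[0, 1, 0, 1, 2, 1, 4, 1, 2, 0, 2, 2, 1, 3, 2, 1, 2, 0, 1, 2, 0, 1]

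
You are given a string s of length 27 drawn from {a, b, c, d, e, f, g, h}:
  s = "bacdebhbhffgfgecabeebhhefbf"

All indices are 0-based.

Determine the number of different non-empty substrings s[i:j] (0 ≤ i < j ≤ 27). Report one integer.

354

rank→(start, suffix):
  0 → (16, 'abeebhhefbf')
  1 → (1, 'acdebhbhffgfgecabeebhhefbf')
  2 → (0, 'bacdebhbhffgfgecabeebhhefbf')
  3 → (17, 'beebhhefbf')
  4 → (25, 'bf')
  5 → (5, 'bhbhffgfgecabeebhhefbf')
  6 → (7, 'bhffgfgecabeebhhefbf')
  7 → (20, 'bhhefbf')
  8 → (15, 'cabeebhhefbf')
  9 → (2, 'cdebhbhffgfgecabeebhhefbf')
  10 → (3, 'debhbhffgfgecabeebhhefbf')
  11 → (4, 'ebhbhffgfgecabeebhhefbf')
  12 → (19, 'ebhhefbf')
  13 → (14, 'ecabeebhhefbf')
  14 → (18, 'eebhhefbf')
  15 → (23, 'efbf')
  16 → (26, 'f')
  17 → (24, 'fbf')
  18 → (9, 'ffgfgecabeebhhefbf')
  19 → (12, 'fgecabeebhhefbf')
  20 → (10, 'fgfgecabeebhhefbf')
  21 → (13, 'gecabeebhhefbf')
  22 → (11, 'gfgecabeebhhefbf')
  23 → (6, 'hbhffgfgecabeebhhefbf')
  24 → (22, 'hefbf')
  25 → (8, 'hffgfgecabeebhhefbf')
  26 → (21, 'hhefbf')

SA = [16, 1, 0, 17, 25, 5, 7, 20, 15, 2, 3, 4, 19, 14, 18, 23, 26, 24, 9, 12, 10, 13, 11, 6, 22, 8, 21]
i: (SA[i-1],SA[i]) lcp shared
  1: (16,1) 1 'a'
  2: (1,0) 0 ''
  3: (0,17) 1 'b'
  4: (17,25) 1 'b'
  5: (25,5) 1 'b'
  6: (5,7) 2 'bh'
  7: (7,20) 2 'bh'
  8: (20,15) 0 ''
  9: (15,2) 1 'c'
  10: (2,3) 0 ''
  11: (3,4) 0 ''
  12: (4,19) 3 'ebh'
  13: (19,14) 1 'e'
  14: (14,18) 1 'e'
  15: (18,23) 1 'e'
  16: (23,26) 0 ''
  17: (26,24) 1 'f'
  18: (24,9) 1 'f'
  19: (9,12) 1 'f'
  20: (12,10) 2 'fg'
  21: (10,13) 0 ''
  22: (13,11) 1 'g'
  23: (11,6) 0 ''
  24: (6,22) 1 'h'
  25: (22,8) 1 'h'
  26: (8,21) 1 'h'

n(n+1)/2 = 27·28/2 = 378
Σ LCP = 0 + 1 + 0 + 1 + 1 + 1 + 2 + 2 + 0 + 1 + 0 + 0 + 3 + 1 + 1 + 1 + 0 + 1 + 1 + 1 + 2 + 0 + 1 + 0 + 1 + 1 + 1 = 24
distinct = 378 − 24 = 354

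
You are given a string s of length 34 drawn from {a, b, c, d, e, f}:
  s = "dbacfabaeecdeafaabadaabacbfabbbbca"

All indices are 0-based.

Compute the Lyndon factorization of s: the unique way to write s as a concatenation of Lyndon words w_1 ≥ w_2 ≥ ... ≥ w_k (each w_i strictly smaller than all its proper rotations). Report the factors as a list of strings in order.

["d", "b", "acf", "abaeecdeaf", "aabad", "aabacbfabbbbc", "a"]

emit factor 1: 'd' (i=0, period=1)
emit factor 2: 'b' (i=1, period=1)
emit factor 3: 'acf' (i=2, period=3)
emit factor 4: 'abaeecdeaf' (i=5, period=10)
emit factor 5: 'aabad' (i=15, period=5)
emit factor 6: 'aabacbfabbbbc' (i=20, period=13)
emit factor 7: 'a' (i=33, period=1)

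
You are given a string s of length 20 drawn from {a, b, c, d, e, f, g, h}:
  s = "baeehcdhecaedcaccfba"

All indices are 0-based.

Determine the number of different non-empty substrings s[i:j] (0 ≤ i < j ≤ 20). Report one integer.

194

rank→(start, suffix):
  0 → (19, 'a')
  1 → (14, 'accfba')
  2 → (10, 'aedcaccfba')
  3 → (1, 'aeehcdhecaedcaccfba')
  4 → (18, 'ba')
  5 → (0, 'baeehcdhecaedcaccfba')
  6 → (13, 'caccfba')
  7 → (9, 'caedcaccfba')
  8 → (15, 'ccfba')
  9 → (5, 'cdhecaedcaccfba')
  10 → (16, 'cfba')
  11 → (12, 'dcaccfba')
  12 → (6, 'dhecaedcaccfba')
  13 → (8, 'ecaedcaccfba')
  14 → (11, 'edcaccfba')
  15 → (2, 'eehcdhecaedcaccfba')
  16 → (3, 'ehcdhecaedcaccfba')
  17 → (17, 'fba')
  18 → (4, 'hcdhecaedcaccfba')
  19 → (7, 'hecaedcaccfba')

SA = [19, 14, 10, 1, 18, 0, 13, 9, 15, 5, 16, 12, 6, 8, 11, 2, 3, 17, 4, 7]
[i] adj suffixes → lcp
  [1] 19/14 → 1 ('a')
  [2] 14/10 → 1 ('a')
  [3] 10/1 → 2 ('ae')
  [4] 1/18 → 0 ('')
  [5] 18/0 → 2 ('ba')
  [6] 0/13 → 0 ('')
  [7] 13/9 → 2 ('ca')
  [8] 9/15 → 1 ('c')
  [9] 15/5 → 1 ('c')
  [10] 5/16 → 1 ('c')
  [11] 16/12 → 0 ('')
  [12] 12/6 → 1 ('d')
  [13] 6/8 → 0 ('')
  [14] 8/11 → 1 ('e')
  [15] 11/2 → 1 ('e')
  [16] 2/3 → 1 ('e')
  [17] 3/17 → 0 ('')
  [18] 17/4 → 0 ('')
  [19] 4/7 → 1 ('h')

n(n+1)/2 = 20·21/2 = 210
Σ LCP = 0 + 1 + 1 + 2 + 0 + 2 + 0 + 2 + 1 + 1 + 1 + 0 + 1 + 0 + 1 + 1 + 1 + 0 + 0 + 1 = 16
distinct = 210 − 16 = 194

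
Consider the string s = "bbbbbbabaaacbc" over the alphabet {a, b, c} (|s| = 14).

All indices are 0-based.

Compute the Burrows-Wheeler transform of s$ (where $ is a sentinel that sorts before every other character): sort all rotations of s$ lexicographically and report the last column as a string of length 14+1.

cbabaabbbbb$cba

rank  rotation         last
    0  $bbbbbbabaaacbc  c
    1  aaacbc$bbbbbbab  b
    2  aacbc$bbbbbbaba  a
    3  abaaacbc$bbbbbb  b
    4  acbc$bbbbbbabaa  a
    5  baaacbc$bbbbbba  a
    6  babaaacbc$bbbbb  b
    7  bbabaaacbc$bbbb  b
    8  bbbabaaacbc$bbb  b
    9  bbbbabaaacbc$bb  b
   10  bbbbbabaaacbc$b  b
   11  bbbbbbabaaacbc$  $
   12  bc$bbbbbbabaaac  c
   13  c$bbbbbbabaaacb  b
   14  cbc$bbbbbbabaaa  a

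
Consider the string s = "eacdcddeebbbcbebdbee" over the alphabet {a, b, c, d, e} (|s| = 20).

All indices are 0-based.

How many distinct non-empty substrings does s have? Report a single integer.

190

rank | idx | suffix
   0 |   1 | acdcddeebbbcbebdbee
   1 |   9 | bbbcbebdbee
   2 |  10 | bbcbebdbee
   3 |  11 | bcbebdbee
   4 |  15 | bdbee
   5 |  13 | bebdbee
   6 |  17 | bee
   7 |  12 | cbebdbee
   8 |   2 | cdcddeebbbcbebdbee
   9 |   4 | cddeebbbcbebdbee
  10 |  16 | dbee
  11 |   3 | dcddeebbbcbebdbee
  12 |   5 | ddeebbbcbebdbee
  13 |   6 | deebbbcbebdbee
  14 |  19 | e
  15 |   0 | eacdcddeebbbcbebdbee
  16 |   8 | ebbbcbebdbee
  17 |  14 | ebdbee
  18 |  18 | ee
  19 |   7 | eebbbcbebdbee

SA = [1, 9, 10, 11, 15, 13, 17, 12, 2, 4, 16, 3, 5, 6, 19, 0, 8, 14, 18, 7]
rank  pair      lcp
   1  s[1:],s[9:]  0  ''
   2  s[9:],s[10:]  2  'bb'
   3  s[10:],s[11:]  1  'b'
   4  s[11:],s[15:]  1  'b'
   5  s[15:],s[13:]  1  'b'
   6  s[13:],s[17:]  2  'be'
   7  s[17:],s[12:]  0  ''
   8  s[12:],s[2:]  1  'c'
   9  s[2:],s[4:]  2  'cd'
  10  s[4:],s[16:]  0  ''
  11  s[16:],s[3:]  1  'd'
  12  s[3:],s[5:]  1  'd'
  13  s[5:],s[6:]  1  'd'
  14  s[6:],s[19:]  0  ''
  15  s[19:],s[0:]  1  'e'
  16  s[0:],s[8:]  1  'e'
  17  s[8:],s[14:]  2  'eb'
  18  s[14:],s[18:]  1  'e'
  19  s[18:],s[7:]  2  'ee'

n(n+1)/2 = 20·21/2 = 210
Σ LCP = 0 + 0 + 2 + 1 + 1 + 1 + 2 + 0 + 1 + 2 + 0 + 1 + 1 + 1 + 0 + 1 + 1 + 2 + 1 + 2 = 20
distinct = 210 − 20 = 190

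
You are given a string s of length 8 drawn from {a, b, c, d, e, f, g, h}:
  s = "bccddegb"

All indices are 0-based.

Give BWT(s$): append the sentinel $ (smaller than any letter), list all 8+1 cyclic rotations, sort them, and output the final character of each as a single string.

rank  rotation   last
    0  $bccddegb  b
    1  b$bccddeg  g
    2  bccddegb$  $
    3  ccddegb$b  b
    4  cddegb$bc  c
    5  ddegb$bcc  c
    6  degb$bccd  d
    7  egb$bccdd  d
    8  gb$bccdde  e

bg$bccdde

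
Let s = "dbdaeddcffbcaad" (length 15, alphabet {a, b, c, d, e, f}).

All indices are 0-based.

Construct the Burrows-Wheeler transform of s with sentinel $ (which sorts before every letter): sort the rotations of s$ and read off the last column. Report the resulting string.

rank  rotation          last
    0  $dbdaeddcffbcaad  d
    1  aad$dbdaeddcffbc  c
    2  ad$dbdaeddcffbca  a
    3  aeddcffbcaad$dbd  d
    4  bcaad$dbdaeddcff  f
    5  bdaeddcffbcaad$d  d
    6  caad$dbdaeddcffb  b
    7  cffbcaad$dbdaedd  d
    8  d$dbdaeddcffbcaa  a
    9  daeddcffbcaad$db  b
   10  dbdaeddcffbcaad$  $
   11  dcffbcaad$dbdaed  d
   12  ddcffbcaad$dbdae  e
   13  eddcffbcaad$dbda  a
   14  fbcaad$dbdaeddcf  f
   15  ffbcaad$dbdaeddc  c

dcadfdbdab$deafc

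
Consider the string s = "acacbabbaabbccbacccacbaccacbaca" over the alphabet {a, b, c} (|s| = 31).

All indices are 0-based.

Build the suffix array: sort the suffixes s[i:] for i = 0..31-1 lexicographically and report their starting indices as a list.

[30, 8, 5, 9, 28, 0, 2, 25, 19, 22, 15, 7, 4, 27, 21, 14, 6, 10, 11, 29, 1, 24, 18, 3, 26, 20, 13, 23, 17, 12, 16]

rank | idx | suffix
   0 |  30 | a
   1 |   8 | aabbccbacccacbaccacbaca
   2 |   5 | abbaabbccbacccacbaccacbaca
   3 |   9 | abbccbacccacbaccacbaca
   4 |  28 | aca
   5 |   0 | acacbabbaabbccbacccacbaccacbaca
   6 |   2 | acbabbaabbccbacccacbaccacbaca
   7 |  25 | acbaca
   8 |  19 | acbaccacbaca
   9 |  22 | accacbaca
  10 |  15 | acccacbaccacbaca
  11 |   7 | baabbccbacccacbaccacbaca
  12 |   4 | babbaabbccbacccacbaccacbaca
  13 |  27 | baca
  14 |  21 | baccacbaca
  15 |  14 | bacccacbaccacbaca
  16 |   6 | bbaabbccbacccacbaccacbaca
  17 |  10 | bbccbacccacbaccacbaca
  18 |  11 | bccbacccacbaccacbaca
  19 |  29 | ca
  20 |   1 | cacbabbaabbccbacccacbaccacbaca
  21 |  24 | cacbaca
  22 |  18 | cacbaccacbaca
  23 |   3 | cbabbaabbccbacccacbaccacbaca
  24 |  26 | cbaca
  25 |  20 | cbaccacbaca
  26 |  13 | cbacccacbaccacbaca
  27 |  23 | ccacbaca
  28 |  17 | ccacbaccacbaca
  29 |  12 | ccbacccacbaccacbaca
  30 |  16 | cccacbaccacbaca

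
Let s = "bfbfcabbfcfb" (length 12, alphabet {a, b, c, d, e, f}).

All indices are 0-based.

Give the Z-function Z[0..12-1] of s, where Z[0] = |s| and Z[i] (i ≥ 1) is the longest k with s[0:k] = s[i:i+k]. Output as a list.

[12, 0, 2, 0, 0, 0, 1, 2, 0, 0, 0, 1]

Z[0]=12
i=1: i≥r, start 0; Z[1]=0
i=2: i≥r, start 0; Z[2]=2 extend→box=[2,4)
i=3: min(r-i=1, Z[1]=0)=0; Z[3]=0
i=4: i≥r, start 0; Z[4]=0
i=5: i≥r, start 0; Z[5]=0
i=6: i≥r, start 0; Z[6]=1 extend→box=[6,7)
i=7: i≥r, start 0; Z[7]=2 extend→box=[7,9)
i=8: min(r-i=1, Z[1]=0)=0; Z[8]=0
i=9: i≥r, start 0; Z[9]=0
i=10: i≥r, start 0; Z[10]=0
i=11: i≥r, start 0; Z[11]=1 extend→box=[11,12)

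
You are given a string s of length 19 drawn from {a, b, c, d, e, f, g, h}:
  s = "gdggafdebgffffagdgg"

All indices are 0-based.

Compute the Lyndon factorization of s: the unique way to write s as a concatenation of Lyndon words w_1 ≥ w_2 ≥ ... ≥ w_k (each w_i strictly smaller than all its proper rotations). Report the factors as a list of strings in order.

emit factor 1: 'g' (i=0, period=1)
emit factor 2: 'dgg' (i=1, period=3)
emit factor 3: 'afdebgffffagdgg' (i=4, period=15)

["g", "dgg", "afdebgffffagdgg"]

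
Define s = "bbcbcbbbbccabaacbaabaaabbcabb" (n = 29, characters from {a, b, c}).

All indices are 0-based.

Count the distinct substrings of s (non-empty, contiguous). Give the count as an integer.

379

rank | idx | suffix
   0 |  20 | aaabbcabb
   1 |  17 | aabaaabbcabb
   2 |  21 | aabbcabb
   3 |  13 | aacbaabaaabbcabb
   4 |  18 | abaaabbcabb
   5 |  11 | abaacbaabaaabbcabb
   6 |  26 | abb
   7 |  22 | abbcabb
   8 |  14 | acbaabaaabbcabb
   9 |  28 | b
  10 |  19 | baaabbcabb
  11 |  16 | baabaaabbcabb
  12 |  12 | baacbaabaaabbcabb
  13 |  27 | bb
  14 |   5 | bbbbccabaacbaabaaabbcabb
  15 |   6 | bbbccabaacbaabaaabbcabb
  16 |  23 | bbcabb
  17 |   0 | bbcbcbbbbccabaacbaabaaabbcabb
  18 |   7 | bbccabaacbaabaaabbcabb
  19 |  24 | bcabb
  20 |   3 | bcbbbbccabaacbaabaaabbcabb
  21 |   1 | bcbcbbbbccabaacbaabaaabbcabb
  22 |   8 | bccabaacbaabaaabbcabb
  23 |  10 | cabaacbaabaaabbcabb
  24 |  25 | cabb
  25 |  15 | cbaabaaabbcabb
  26 |   4 | cbbbbccabaacbaabaaabbcabb
  27 |   2 | cbcbbbbccabaacbaabaaabbcabb
  28 |   9 | ccabaacbaabaaabbcabb

SA = [20, 17, 21, 13, 18, 11, 26, 22, 14, 28, 19, 16, 12, 27, 5, 6, 23, 0, 7, 24, 3, 1, 8, 10, 25, 15, 4, 2, 9]
i: (SA[i-1],SA[i]) lcp shared
  1: (20,17) 2 'aa'
  2: (17,21) 3 'aab'
  3: (21,13) 2 'aa'
  4: (13,18) 1 'a'
  5: (18,11) 4 'abaa'
  6: (11,26) 2 'ab'
  7: (26,22) 3 'abb'
  8: (22,14) 1 'a'
  9: (14,28) 0 ''
  10: (28,19) 1 'b'
  11: (19,16) 3 'baa'
  12: (16,12) 3 'baa'
  13: (12,27) 1 'b'
  14: (27,5) 2 'bb'
  15: (5,6) 3 'bbb'
  16: (6,23) 2 'bb'
  17: (23,0) 3 'bbc'
  18: (0,7) 3 'bbc'
  19: (7,24) 1 'b'
  20: (24,3) 2 'bc'
  21: (3,1) 3 'bcb'
  22: (1,8) 2 'bc'
  23: (8,10) 0 ''
  24: (10,25) 3 'cab'
  25: (25,15) 1 'c'
  26: (15,4) 2 'cb'
  27: (4,2) 2 'cb'
  28: (2,9) 1 'c'

n(n+1)/2 = 29·30/2 = 435
Σ LCP = 0 + 2 + 3 + 2 + 1 + 4 + 2 + 3 + 1 + 0 + 1 + 3 + 3 + 1 + 2 + 3 + 2 + 3 + 3 + 1 + 2 + 3 + 2 + 0 + 3 + 1 + 2 + 2 + 1 = 56
distinct = 435 − 56 = 379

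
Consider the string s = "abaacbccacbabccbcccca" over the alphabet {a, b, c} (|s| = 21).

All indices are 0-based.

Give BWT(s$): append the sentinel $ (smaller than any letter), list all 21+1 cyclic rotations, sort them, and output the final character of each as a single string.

rank  rotation                last
    0  $abaacbccacbabccbcccca  a
    1  a$abaacbccacbabccbcccc  c
    2  aacbccacbabccbcccca$ab  b
    3  abaacbccacbabccbcccca$  $
    4  abccbcccca$abaacbccacb  b
    5  acbabccbcccca$abaacbcc  c
    6  acbccacbabccbcccca$aba  a
    7  baacbccacbabccbcccca$a  a
    8  babccbcccca$abaacbccac  c
    9  bccacbabccbcccca$abaac  c
   10  bccbcccca$abaacbccacba  a
   11  bcccca$abaacbccacbabcc  c
   12  ca$abaacbccacbabccbccc  c
   13  cacbabccbcccca$abaacbc  c
   14  cbabccbcccca$abaacbcca  a
   15  cbccacbabccbcccca$abaa  a
   16  cbcccca$abaacbccacbabc  c
   17  cca$abaacbccacbabccbcc  c
   18  ccacbabccbcccca$abaacb  b
   19  ccbcccca$abaacbccacbab  b
   20  ccca$abaacbccacbabccbc  c
   21  cccca$abaacbccacbabccb  b

acb$bcaaccacccaaccbbcb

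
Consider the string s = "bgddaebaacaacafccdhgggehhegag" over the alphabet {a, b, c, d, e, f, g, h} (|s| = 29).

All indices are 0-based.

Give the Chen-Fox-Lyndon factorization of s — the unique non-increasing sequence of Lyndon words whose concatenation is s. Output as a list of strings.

emit factor 1: 'bgdd' (i=0, period=4)
emit factor 2: 'aeb' (i=4, period=3)
emit factor 3: 'aacaacafccdhgggehhegag' (i=7, period=22)

["bgdd", "aeb", "aacaacafccdhgggehhegag"]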